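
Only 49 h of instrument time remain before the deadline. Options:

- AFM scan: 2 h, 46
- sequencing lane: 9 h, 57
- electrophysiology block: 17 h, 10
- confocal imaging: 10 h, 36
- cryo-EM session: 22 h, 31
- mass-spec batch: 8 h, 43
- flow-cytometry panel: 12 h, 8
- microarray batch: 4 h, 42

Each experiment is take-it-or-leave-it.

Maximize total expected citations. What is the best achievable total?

232

Taking AFM scan + sequencing lane + confocal imaging + mass-spec batch + flow-cytometry panel + microarray batch: 45 h used, 232 in expected citations.
The spare 4 h is too small for any remaining experiment, and no exchange beats 232.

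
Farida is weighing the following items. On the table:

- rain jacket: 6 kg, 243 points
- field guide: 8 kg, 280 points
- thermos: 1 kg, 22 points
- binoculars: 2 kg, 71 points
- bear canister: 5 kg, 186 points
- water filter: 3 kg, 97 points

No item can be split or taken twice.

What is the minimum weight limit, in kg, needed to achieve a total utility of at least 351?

10

Minimise kg subject to total utility ≥ 351.
Taking field guide + binoculars gives 351 (≥ 351) for 10 kg.
Below 10 kg the best achievable stays under 351.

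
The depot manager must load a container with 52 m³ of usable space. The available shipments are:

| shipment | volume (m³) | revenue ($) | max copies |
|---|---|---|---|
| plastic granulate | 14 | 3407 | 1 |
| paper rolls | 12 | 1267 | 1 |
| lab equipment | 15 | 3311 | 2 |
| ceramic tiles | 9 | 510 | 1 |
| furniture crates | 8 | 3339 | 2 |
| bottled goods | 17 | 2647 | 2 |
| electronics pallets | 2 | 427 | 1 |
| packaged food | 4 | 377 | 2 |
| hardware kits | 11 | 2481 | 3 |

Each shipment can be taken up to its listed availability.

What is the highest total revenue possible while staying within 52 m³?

Plastic granulate + 2×furniture crates + 2×hardware kits uses 52 of the 52 m³ and totals 15047.
That's the maximum — no swap from here does better than 15047.

15047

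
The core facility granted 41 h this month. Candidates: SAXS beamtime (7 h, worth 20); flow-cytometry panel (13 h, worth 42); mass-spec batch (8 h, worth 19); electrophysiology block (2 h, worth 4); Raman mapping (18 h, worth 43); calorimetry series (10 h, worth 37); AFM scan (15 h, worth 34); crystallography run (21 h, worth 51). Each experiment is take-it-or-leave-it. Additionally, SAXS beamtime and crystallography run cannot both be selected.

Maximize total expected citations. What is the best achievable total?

122

Taking SAXS beamtime + flow-cytometry panel + mass-spec batch + electrophysiology block + calorimetry series: 40 h used, 122 in expected citations.
Every other selection either busts 41 h or breaks a pairing rule or fails to beat 122.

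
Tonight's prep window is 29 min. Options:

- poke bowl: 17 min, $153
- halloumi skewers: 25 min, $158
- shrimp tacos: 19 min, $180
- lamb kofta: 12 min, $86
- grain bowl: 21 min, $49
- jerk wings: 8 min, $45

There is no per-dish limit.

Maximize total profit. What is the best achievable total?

239

Taking the top-ratio dishes first gives shrimp tacos + jerk wings for 225 (27 min).
Replace shrimp tacos and jerk wings with poke bowl + lamb kofta: the trade gains 14 net, giving 239 at 29 min.
That's the maximum — no swap from here does better than 239.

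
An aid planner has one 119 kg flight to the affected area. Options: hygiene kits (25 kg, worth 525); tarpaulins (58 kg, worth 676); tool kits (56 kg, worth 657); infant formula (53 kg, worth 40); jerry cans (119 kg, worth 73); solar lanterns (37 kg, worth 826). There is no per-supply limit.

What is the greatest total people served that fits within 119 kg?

3×solar lanterns uses 111 of the 119 kg and totals 2478.

2478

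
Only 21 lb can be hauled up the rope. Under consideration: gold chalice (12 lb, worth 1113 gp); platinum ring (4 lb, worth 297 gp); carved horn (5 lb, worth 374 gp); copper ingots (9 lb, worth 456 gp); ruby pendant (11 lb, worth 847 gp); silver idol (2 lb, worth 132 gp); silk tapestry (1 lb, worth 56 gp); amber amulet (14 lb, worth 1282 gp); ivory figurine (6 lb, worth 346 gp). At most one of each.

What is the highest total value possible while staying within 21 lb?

1788

Density check — gold chalice 92.75, amber amulet 91.57, ruby pendant 77.00 are the best per lb.
Taking the top-ratio items first gives gold chalice + platinum ring + carved horn for 1784 (21 lb).
The 16 lb tied up in gold chalice and platinum ring is better spent on silver idol + amber amulet — total rises to 1788 (21 lb).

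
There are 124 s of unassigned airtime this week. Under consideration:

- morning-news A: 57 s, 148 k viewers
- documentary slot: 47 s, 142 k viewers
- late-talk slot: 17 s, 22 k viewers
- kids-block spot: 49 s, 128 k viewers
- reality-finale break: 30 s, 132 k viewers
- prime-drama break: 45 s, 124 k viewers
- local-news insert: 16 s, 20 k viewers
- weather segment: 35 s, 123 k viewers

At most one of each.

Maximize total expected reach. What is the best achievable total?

The ratio heuristic lands on documentary slot + reality-finale break + weather segment (397) but leaves 12 s idle.
Replace documentary slot with morning-news A: the trade gains 6 net, giving 403 at 122 s.

403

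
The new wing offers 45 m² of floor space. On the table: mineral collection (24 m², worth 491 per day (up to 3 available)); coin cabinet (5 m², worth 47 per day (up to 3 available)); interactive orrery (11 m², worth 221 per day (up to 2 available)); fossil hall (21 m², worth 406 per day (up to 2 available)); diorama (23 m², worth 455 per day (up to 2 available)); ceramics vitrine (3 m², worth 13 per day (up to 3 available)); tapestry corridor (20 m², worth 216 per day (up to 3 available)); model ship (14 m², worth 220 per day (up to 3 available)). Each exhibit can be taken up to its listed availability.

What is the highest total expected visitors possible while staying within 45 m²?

897

Taking the top-ratio exhibits first gives mineral collection + 2×coin cabinet + interactive orrery for 806 (45 m²).
Replace mineral collection and 2×coin cabinet with interactive orrery + diorama: the trade gains 91 net, giving 897 at 45 m².
Every other selection either busts 45 m² or exceeds an availability limit or fails to beat 897.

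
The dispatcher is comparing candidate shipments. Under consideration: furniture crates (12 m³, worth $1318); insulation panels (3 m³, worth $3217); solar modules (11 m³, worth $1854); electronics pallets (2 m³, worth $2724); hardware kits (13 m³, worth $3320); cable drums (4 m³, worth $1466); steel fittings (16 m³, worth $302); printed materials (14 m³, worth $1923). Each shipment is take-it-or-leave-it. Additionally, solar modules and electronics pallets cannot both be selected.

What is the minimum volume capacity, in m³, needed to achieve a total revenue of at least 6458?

Look for the lowest-volume combination reaching 6458.
insulation panels + electronics pallets + cable drums reaches 7407 using 9 m³.
Any bundle with less than 9 m³ falls short of 6458.

9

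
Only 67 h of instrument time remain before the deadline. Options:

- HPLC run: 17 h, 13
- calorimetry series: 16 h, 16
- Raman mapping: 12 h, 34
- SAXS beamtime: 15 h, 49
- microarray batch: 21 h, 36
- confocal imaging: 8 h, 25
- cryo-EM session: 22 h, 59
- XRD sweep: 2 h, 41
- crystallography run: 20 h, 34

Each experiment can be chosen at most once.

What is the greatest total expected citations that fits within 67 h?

208

Raman mapping + SAXS beamtime + confocal imaging + cryo-EM session + XRD sweep uses 59 of the 67 h and totals 208.
No other feasible combination exceeds 208.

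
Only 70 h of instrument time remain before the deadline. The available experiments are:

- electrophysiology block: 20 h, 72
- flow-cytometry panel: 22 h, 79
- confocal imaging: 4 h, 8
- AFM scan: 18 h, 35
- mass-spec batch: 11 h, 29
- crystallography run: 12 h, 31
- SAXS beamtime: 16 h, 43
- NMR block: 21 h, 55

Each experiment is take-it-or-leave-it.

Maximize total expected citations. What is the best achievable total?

225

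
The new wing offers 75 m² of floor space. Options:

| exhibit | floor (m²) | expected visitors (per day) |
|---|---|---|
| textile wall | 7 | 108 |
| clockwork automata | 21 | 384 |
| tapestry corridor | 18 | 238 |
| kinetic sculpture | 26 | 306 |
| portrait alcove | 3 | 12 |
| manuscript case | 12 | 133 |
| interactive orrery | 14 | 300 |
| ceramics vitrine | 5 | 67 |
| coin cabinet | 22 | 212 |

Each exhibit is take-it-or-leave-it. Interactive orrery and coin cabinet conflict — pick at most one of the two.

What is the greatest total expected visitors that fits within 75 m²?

1175

Density check — interactive orrery 21.43, clockwork automata 18.29, textile wall 15.43, ceramics vitrine 13.40 are the best per m².
The ratio heuristic lands on textile wall + clockwork automata + tapestry corridor + portrait alcove + interactive orrery + ceramics vitrine (1109) but leaves 7 m² idle.
Dropping ceramics vitrine frees 5 m²; slotting in manuscript case (12 m²) lifts the total to 1175 at 75 m².
Nothing else feasible within 75 m² beats 1175.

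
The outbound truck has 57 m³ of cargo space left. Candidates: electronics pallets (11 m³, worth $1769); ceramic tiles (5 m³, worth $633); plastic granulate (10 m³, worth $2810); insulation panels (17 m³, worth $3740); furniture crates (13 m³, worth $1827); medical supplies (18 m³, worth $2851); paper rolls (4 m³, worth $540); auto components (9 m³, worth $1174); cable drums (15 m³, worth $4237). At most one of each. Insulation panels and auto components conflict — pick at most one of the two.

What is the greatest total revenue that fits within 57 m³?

Ranking by ratio (revenue/m³): cable drums 282.47, plastic granulate 281.00, insulation panels 220.00, electronics pallets 160.82.
The ratio ordering already packs tightly: electronics pallets + plastic granulate + insulation panels + paper rolls + cable drums, 57 m³, 13096.
Runner-up plastic granulate + insulation panels + furniture crates + cable drums tops out at 12614.

13096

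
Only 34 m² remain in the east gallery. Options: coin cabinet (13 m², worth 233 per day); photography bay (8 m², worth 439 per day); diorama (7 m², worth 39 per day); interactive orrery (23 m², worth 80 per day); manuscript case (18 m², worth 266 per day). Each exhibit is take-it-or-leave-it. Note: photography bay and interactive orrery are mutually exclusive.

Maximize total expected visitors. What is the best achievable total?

Taking the top-ratio exhibits first gives coin cabinet + photography bay + diorama for 711 (28 m²).
Dropping coin cabinet frees 13 m²; slotting in manuscript case (18 m²) lifts the total to 744 at 33 m².
Nothing else feasible within 34 m² beats 744.

744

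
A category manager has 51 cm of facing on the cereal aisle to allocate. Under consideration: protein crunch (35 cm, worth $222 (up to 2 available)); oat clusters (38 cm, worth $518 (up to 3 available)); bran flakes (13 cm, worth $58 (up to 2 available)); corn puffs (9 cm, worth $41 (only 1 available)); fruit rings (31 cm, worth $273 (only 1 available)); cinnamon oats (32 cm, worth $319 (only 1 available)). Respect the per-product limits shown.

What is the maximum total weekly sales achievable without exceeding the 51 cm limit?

576

By weekly sales per cm: oat clusters 13.63, cinnamon oats 9.97, fruit rings 8.81 lead.
A density-first pass picks oat clusters + corn puffs — 559 at 47 cm.
The 9 cm tied up in corn puffs is better spent on bran flakes — total rises to 576 (51 cm).
Every other selection either busts 51 cm or exceeds an availability limit or fails to beat 576.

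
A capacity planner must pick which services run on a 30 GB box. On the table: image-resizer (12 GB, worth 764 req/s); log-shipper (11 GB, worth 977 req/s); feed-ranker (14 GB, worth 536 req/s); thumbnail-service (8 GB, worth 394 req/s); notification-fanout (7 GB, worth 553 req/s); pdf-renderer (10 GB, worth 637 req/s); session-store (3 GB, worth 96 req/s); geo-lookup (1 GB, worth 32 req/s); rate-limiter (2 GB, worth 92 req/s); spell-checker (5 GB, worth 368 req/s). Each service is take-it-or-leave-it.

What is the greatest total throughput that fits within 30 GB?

By throughput per GB: log-shipper 88.82, notification-fanout 79.00, spell-checker 73.60 lead.
Filling by ratio: log-shipper + notification-fanout + session-store + geo-lookup + rate-limiter + spell-checker for 2118, with 1 GB left unused.
A better packing is image-resizer + log-shipper + notification-fanout: 30 GB, total 2294.

2294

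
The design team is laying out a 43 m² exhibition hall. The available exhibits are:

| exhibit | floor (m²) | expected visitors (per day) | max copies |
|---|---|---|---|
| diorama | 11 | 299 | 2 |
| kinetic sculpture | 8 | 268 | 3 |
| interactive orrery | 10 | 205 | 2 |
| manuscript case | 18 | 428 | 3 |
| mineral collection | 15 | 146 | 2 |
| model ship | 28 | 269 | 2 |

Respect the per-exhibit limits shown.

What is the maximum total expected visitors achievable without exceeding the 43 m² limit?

1232

The ratio heuristic lands on diorama + 3×kinetic sculpture (1103) but leaves 8 m² idle.
Replace diorama with manuscript case: the trade gains 129 net, giving 1232 at 42 m².
No other feasible combination exceeds 1232.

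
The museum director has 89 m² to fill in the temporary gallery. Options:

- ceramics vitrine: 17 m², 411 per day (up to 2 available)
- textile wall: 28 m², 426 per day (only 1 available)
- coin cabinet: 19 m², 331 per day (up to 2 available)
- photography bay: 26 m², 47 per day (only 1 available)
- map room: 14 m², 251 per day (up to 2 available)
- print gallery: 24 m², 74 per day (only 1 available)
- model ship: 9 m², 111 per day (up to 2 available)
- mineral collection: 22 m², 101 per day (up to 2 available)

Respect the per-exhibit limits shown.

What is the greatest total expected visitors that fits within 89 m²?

1735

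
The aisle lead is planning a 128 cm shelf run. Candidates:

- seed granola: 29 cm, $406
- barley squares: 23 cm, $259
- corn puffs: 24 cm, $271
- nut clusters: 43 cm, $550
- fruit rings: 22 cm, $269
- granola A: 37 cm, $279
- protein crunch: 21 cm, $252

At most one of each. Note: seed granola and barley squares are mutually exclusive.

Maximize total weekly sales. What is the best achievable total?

1496

Filling by ratio: seed granola + nut clusters + fruit rings + protein crunch for 1477, with 13 cm left unused.
Replace protein crunch with corn puffs: the trade gains 19 net, giving 1496 at 118 cm.
No other feasible combination exceeds 1496.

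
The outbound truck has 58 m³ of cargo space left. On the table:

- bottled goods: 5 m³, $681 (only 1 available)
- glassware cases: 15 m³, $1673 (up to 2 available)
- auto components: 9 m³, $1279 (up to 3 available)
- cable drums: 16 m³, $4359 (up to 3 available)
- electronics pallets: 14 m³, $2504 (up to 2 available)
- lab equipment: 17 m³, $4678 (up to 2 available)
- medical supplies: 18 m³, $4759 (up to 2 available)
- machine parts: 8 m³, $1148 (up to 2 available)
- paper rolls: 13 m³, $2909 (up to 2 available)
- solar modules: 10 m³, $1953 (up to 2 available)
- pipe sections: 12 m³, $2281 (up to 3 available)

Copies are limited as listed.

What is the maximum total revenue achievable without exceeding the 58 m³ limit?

15030

Greedy by ratio would take cable drums + 2×lab equipment + machine parts: 58 m³ used, total 14863.
The 42 m³ tied up in 2×lab equipment and machine parts is better spent on 2×cable drums + solar modules — total rises to 15030 (58 m³).
That's the maximum — no swap from here does better than 15030.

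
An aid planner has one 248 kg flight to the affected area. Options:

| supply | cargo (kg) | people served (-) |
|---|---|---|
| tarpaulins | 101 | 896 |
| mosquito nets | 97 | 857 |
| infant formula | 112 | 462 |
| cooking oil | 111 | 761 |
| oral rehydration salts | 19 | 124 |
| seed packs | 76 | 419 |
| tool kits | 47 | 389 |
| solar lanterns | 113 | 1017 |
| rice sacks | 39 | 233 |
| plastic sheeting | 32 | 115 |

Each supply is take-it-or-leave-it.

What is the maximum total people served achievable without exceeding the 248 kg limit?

Taking the top-ratio supplies first gives tarpaulins + oral rehydration salts + solar lanterns for 2037 (233 kg).
The 132 kg tied up in oral rehydration salts and solar lanterns is better spent on mosquito nets + tool kits — total rises to 2142 (245 kg).

2142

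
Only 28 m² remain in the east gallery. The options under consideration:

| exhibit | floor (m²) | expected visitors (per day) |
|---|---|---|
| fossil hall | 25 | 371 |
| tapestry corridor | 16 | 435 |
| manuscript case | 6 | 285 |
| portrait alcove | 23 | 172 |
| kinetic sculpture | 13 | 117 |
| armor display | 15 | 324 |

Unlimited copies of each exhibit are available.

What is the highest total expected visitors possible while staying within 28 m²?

1140

The ratio ordering already packs tightly: 4×manuscript case, 24 m², 1140.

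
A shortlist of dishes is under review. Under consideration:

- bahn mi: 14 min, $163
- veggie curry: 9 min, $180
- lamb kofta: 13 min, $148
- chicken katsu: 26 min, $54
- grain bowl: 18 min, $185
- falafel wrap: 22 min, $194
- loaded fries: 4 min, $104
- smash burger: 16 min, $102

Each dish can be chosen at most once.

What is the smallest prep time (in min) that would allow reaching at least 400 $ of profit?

26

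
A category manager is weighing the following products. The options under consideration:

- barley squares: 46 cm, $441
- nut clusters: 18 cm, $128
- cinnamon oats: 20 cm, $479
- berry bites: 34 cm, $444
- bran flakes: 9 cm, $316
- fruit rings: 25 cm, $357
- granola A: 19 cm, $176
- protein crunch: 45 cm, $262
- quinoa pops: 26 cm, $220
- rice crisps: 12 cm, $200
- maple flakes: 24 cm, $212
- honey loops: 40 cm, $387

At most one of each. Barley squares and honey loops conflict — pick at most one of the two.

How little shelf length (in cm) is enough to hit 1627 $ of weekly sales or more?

99

Minimise cm subject to total weekly sales ≥ 1627.
cinnamon oats + berry bites + bran flakes + rice crisps + maple flakes reaches 1651 using 99 cm.
No combination under 99 cm hits 1627.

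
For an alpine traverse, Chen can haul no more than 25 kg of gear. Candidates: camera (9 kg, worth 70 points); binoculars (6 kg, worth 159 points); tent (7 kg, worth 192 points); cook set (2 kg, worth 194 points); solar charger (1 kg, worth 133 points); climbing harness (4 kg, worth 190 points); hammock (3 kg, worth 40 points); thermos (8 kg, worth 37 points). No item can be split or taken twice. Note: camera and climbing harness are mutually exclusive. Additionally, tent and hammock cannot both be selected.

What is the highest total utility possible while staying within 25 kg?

868

Binoculars + tent + cook set + solar charger + climbing harness uses 20 of the 25 kg and totals 868.
Every other selection either busts 25 kg or breaks a pairing rule or fails to beat 868.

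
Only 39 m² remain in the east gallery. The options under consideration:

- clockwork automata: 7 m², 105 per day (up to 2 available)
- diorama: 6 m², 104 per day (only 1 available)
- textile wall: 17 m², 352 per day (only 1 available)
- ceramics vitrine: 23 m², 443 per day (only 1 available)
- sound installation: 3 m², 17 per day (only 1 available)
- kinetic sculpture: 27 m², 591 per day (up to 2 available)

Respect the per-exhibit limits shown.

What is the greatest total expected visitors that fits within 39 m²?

By expected visitors per m²: kinetic sculpture 21.89, textile wall 20.71, ceramics vitrine 19.26 lead.
The ratio heuristic lands on diorama + sound installation + kinetic sculpture (712) but leaves 3 m² idle.
The 6 m² tied up in diorama is better spent on clockwork automata — total rises to 713 (37 m²).
Nothing else within 39 m² beats 713.

713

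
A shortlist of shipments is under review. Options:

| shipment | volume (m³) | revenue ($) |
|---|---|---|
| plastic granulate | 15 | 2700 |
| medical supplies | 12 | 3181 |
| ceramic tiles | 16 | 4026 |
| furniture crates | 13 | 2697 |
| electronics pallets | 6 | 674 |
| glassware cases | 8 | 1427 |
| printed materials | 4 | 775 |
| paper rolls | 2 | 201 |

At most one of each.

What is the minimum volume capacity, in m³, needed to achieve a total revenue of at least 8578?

36

Look for the lowest-volume combination reaching 8578.
medical supplies + ceramic tiles + glassware cases reaches 8634 using 36 m³.
Any bundle with less than 36 m³ falls short of 8578.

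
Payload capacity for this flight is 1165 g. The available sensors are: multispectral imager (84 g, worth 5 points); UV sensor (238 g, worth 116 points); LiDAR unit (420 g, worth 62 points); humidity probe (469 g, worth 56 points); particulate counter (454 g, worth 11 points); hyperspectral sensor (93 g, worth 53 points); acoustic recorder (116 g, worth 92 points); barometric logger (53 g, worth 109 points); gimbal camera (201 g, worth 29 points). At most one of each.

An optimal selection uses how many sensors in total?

6

The maximum data value within 1165 g is 461.
UV sensor + LiDAR unit + hyperspectral sensor + acoustic recorder + barometric logger + gimbal camera hits 461 at 1121 g.
Any selection reaching 461 contains exactly 6 sensors.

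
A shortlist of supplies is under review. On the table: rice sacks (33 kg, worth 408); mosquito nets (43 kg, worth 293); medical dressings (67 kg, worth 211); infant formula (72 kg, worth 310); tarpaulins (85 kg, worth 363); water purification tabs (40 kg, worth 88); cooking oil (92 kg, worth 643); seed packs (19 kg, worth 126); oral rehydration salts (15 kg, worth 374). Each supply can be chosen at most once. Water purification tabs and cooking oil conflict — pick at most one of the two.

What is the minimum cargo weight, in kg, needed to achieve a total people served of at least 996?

Look for the lowest-cargo combination reaching 996.
rice sacks + mosquito nets + oral rehydration salts: 1075 people served at 91 kg.
Below 91 kg the best achievable stays under 996.

91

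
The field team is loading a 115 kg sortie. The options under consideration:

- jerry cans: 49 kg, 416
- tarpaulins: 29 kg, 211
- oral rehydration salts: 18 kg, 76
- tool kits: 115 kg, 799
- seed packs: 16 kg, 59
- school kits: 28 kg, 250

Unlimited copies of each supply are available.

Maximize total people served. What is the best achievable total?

Taking 4×school kits: 112 kg used, 1000 in people served.
Every other selection either busts 115 kg or fails to beat 1000.

1000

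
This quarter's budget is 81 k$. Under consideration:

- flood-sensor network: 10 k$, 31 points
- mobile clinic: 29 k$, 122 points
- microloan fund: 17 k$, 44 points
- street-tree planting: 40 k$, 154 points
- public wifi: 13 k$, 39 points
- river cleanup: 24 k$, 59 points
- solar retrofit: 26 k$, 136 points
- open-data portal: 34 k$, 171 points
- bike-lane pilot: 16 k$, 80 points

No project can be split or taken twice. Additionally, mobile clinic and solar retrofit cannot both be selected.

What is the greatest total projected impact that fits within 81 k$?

387

Density check — solar retrofit 5.23, open-data portal 5.03, bike-lane pilot 5.00, mobile clinic 4.21 are the best per k$.
Taking solar retrofit + open-data portal + bike-lane pilot: 76 k$ used, 387 in projected impact.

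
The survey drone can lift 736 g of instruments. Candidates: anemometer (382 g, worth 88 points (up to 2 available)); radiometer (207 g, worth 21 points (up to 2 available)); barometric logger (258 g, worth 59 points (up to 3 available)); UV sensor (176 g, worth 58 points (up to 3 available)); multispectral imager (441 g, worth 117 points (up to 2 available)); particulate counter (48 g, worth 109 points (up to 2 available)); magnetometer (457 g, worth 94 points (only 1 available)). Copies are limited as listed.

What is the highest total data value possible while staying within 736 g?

393

Density check — particulate counter 2.27, UV sensor 0.33, multispectral imager 0.27, anemometer 0.23 are the best per g.
Taking the top-ratio sensors first gives 3×UV sensor + 2×particulate counter for 392 (624 g).
Replace 2×UV sensor with multispectral imager: the trade gains 1 net, giving 393 at 713 g.
The spare 23 g is too small for any remaining sensor, and no exchange beats 393.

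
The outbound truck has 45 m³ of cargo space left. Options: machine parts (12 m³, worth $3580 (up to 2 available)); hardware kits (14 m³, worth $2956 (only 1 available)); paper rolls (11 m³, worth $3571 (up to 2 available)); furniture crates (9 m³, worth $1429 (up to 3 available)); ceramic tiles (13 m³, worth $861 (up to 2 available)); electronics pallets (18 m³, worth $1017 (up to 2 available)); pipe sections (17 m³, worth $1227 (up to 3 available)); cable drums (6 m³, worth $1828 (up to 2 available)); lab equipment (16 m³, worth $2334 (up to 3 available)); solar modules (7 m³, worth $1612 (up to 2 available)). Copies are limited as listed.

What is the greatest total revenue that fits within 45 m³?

12559

Filling by ratio: 2×paper rolls + 2×cable drums + solar modules for 12410, with 4 m³ left unused.
Dropping paper rolls and cable drums and solar modules frees 24 m³; slotting in 2×machine parts (24 m³) lifts the total to 12559 at 41 m³.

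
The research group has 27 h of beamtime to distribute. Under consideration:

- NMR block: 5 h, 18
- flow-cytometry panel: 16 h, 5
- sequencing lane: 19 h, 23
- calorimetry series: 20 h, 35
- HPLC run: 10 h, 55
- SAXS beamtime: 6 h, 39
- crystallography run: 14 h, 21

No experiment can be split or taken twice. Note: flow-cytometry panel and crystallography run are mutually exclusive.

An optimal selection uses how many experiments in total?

3

Optimal total is 112.
NMR block + HPLC run + SAXS beamtime hits 112 at 21 h.
Any selection reaching 112 contains exactly 3 experiments.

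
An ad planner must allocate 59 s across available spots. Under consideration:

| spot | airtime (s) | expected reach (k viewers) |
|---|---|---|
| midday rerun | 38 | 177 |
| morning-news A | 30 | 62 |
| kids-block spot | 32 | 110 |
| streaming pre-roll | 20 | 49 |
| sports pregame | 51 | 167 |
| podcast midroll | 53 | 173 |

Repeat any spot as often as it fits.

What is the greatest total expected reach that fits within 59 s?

226

The ratio ordering already packs tightly: midday rerun + streaming pre-roll, 58 s, 226.
The spare 1 s is too small for any remaining spot, and no exchange beats 226.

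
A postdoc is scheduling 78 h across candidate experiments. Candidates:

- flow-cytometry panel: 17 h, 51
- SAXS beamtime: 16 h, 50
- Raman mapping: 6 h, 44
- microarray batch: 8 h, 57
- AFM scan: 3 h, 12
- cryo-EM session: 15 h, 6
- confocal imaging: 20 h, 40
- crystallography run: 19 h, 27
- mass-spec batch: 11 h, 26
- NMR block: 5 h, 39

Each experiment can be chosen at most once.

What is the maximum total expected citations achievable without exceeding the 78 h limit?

A density-first pass picks flow-cytometry panel + SAXS beamtime + Raman mapping + microarray batch + AFM scan + mass-spec batch + NMR block — 279 at 66 h.
The 11 h tied up in mass-spec batch is better spent on confocal imaging — total rises to 293 (75 h).
The closest alternative, flow-cytometry panel + SAXS beamtime + Raman mapping + microarray batch + confocal imaging + NMR block, reaches only 281.

293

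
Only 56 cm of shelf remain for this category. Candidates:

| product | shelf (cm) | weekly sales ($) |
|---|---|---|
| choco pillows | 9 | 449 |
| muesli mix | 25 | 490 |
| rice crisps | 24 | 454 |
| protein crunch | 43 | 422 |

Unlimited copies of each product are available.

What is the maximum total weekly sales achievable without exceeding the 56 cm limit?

The ratio ordering already packs tightly: 6×choco pillows, 54 cm, 2694.

2694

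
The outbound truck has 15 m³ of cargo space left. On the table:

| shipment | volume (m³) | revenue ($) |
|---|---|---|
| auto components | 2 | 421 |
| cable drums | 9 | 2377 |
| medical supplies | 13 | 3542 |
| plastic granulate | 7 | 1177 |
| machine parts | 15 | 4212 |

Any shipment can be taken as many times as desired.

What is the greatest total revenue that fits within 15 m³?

The ratio ordering already packs tightly: machine parts, 15 m³, 4212.

4212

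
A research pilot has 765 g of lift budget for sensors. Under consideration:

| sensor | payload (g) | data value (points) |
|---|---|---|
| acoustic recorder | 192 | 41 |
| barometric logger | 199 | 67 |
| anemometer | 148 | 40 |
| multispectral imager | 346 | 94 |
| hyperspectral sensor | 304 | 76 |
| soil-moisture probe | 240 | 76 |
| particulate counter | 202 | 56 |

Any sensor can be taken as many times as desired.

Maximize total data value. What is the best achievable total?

Best packing: 3×barometric logger + anemometer — 745 g, 241 total.

241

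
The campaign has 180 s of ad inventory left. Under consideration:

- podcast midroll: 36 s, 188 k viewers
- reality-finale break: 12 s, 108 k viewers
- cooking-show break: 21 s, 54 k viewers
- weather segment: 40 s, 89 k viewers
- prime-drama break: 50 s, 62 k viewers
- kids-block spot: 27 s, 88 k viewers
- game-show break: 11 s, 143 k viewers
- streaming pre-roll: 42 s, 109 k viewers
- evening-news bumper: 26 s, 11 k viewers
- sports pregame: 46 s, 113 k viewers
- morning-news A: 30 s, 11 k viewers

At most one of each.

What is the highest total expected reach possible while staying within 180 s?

By expected reach per s: game-show break 13.00, reality-finale break 9.00, podcast midroll 5.22 lead.
Greedy by ratio would take podcast midroll + reality-finale break + cooking-show break + kids-block spot + game-show break + streaming pre-roll + evening-news bumper: 175 s used, total 701.
The 47 s tied up in cooking-show break and evening-news bumper is better spent on sports pregame — total rises to 749 (174 s).
An exhaustive check of the 2048 subsets confirms 749.

749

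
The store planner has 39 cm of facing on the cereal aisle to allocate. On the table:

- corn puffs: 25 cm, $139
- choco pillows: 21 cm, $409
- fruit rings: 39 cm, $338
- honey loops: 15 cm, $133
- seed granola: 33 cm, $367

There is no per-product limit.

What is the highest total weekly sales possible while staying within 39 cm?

Taking choco pillows + honey loops: 36 cm used, 542 in weekly sales.
That's the maximum — no swap from here does better than 542.

542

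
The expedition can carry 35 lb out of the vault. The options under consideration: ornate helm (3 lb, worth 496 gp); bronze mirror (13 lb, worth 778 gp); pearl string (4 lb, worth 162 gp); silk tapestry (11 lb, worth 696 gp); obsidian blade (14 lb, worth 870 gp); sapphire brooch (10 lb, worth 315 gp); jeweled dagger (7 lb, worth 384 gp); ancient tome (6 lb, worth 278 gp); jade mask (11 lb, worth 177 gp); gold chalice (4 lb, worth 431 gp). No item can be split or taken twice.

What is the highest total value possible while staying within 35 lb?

2575

A density-first pass picks ornate helm + silk tapestry + obsidian blade + gold chalice — 2493 at 32 lb.
The 11 lb tied up in silk tapestry is better spent on bronze mirror — total rises to 2575 (34 lb).
An exhaustive check of the 1024 subsets confirms 2575.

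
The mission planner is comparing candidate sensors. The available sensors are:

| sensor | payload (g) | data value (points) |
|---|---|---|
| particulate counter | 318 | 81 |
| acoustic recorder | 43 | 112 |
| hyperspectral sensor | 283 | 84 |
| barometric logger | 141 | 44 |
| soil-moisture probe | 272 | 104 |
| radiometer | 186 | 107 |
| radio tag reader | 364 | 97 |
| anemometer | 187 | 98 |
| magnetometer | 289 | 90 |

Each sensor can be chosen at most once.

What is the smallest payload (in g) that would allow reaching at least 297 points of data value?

Need the lightest bundle worth ≥ 297.
acoustic recorder + radiometer + anemometer reaches 317 using 416 g.
Any bundle with less than 416 g falls short of 297.

416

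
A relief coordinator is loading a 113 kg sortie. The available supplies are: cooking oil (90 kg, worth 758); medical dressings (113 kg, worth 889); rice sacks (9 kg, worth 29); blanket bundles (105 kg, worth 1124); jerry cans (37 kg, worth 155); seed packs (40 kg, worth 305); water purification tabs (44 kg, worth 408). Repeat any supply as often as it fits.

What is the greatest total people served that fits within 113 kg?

1124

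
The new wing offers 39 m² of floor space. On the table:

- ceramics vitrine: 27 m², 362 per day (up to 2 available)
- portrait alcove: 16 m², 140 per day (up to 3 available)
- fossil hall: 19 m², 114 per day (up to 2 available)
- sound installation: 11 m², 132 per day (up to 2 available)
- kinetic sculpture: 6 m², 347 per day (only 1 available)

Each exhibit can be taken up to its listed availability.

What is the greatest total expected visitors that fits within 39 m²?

Taking ceramics vitrine + kinetic sculpture: 33 m² used, 709 in expected visitors.

709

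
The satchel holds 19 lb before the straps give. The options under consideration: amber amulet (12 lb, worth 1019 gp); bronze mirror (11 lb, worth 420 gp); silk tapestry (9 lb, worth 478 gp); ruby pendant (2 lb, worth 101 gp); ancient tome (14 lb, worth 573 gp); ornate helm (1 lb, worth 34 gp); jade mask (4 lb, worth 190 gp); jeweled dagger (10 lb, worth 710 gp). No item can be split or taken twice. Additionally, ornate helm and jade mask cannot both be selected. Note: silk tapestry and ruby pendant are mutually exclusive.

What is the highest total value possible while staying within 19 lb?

1310

Amber amulet + ruby pendant + jade mask uses 18 of the 19 lb and totals 1310.
Every other selection either busts 19 lb or breaks a pairing rule or fails to beat 1310.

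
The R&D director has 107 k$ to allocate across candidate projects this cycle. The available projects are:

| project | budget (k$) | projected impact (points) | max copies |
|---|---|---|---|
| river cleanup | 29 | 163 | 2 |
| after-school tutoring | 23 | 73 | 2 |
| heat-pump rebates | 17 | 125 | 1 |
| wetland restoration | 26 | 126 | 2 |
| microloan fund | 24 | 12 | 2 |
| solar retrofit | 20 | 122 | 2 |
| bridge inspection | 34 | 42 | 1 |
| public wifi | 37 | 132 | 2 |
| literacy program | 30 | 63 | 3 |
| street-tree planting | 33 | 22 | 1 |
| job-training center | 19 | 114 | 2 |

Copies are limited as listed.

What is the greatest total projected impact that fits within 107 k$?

By projected impact per k$: heat-pump rebates 7.35, solar retrofit 6.10, job-training center 6.00 lead.
A density-first pass picks heat-pump rebates + 2×solar retrofit + 2×job-training center — 597 at 95 k$.
Replace job-training center with river cleanup: the trade gains 49 net, giving 646 at 105 k$.

646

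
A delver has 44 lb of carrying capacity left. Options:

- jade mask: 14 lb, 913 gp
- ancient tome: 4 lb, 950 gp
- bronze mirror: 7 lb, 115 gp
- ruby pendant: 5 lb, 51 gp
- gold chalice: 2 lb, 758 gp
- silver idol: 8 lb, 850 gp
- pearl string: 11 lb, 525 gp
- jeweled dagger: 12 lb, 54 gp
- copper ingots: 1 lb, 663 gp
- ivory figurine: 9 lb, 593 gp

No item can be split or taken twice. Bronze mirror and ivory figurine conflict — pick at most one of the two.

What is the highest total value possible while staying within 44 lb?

Density check — copper ingots 663.00, gold chalice 379.00, ancient tome 237.50 are the best per lb.
Taking jade mask + ancient tome + ruby pendant + gold chalice + silver idol + copper ingots + ivory figurine: 43 lb used, 4778 in value.
Next best is jade mask + ancient tome + gold chalice + silver idol + copper ingots + ivory figurine at 4727 (38 lb) — short by 51.

4778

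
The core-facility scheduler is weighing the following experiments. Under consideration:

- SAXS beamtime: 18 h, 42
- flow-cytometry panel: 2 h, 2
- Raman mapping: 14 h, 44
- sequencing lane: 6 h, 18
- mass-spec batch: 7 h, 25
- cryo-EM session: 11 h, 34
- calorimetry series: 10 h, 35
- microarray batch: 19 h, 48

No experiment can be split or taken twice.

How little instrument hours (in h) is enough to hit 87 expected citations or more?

27

Look for the lowest-instrument combination reaching 87.
Raman mapping + sequencing lane + mass-spec batch: 87 expected citations at 27 h.
No combination under 27 h hits 87.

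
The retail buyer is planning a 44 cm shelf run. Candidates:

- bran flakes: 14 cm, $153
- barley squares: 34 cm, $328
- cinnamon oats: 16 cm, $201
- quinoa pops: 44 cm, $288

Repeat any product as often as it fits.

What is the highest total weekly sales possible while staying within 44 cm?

507

Greedy by ratio would take 2×cinnamon oats: 32 cm used, total 402.
Replace cinnamon oats with 2×bran flakes: the trade gains 105 net, giving 507 at 44 cm.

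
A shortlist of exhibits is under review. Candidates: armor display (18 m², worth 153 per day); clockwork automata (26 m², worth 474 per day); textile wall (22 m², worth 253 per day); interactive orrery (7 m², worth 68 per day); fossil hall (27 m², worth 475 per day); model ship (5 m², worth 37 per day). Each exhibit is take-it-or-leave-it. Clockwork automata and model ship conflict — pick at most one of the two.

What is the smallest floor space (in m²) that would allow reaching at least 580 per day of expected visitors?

39

Need the lightest bundle worth ≥ 580.
Taking interactive orrery + fossil hall + model ship gives 580 (≥ 580) for 39 m².
Any bundle with less than 39 m² falls short of 580.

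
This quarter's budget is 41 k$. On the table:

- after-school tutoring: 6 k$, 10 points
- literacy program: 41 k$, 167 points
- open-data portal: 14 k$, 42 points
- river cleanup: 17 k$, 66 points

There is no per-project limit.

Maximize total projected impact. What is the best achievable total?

Best packing: literacy program — 41 k$, 167 total.
No other feasible combination exceeds 167.

167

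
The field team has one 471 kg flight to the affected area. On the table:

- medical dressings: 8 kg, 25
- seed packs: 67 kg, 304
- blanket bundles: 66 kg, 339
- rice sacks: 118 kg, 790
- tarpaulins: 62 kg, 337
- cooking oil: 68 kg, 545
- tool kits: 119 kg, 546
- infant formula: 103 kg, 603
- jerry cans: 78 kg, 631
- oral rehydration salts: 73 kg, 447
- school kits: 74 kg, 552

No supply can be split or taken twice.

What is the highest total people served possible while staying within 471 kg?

Taking the top-ratio supplies first gives medical dressings + rice sacks + cooking oil + jerry cans + oral rehydration salts + school kits for 2990 (419 kg).
The 81 kg tied up in medical dressings and oral rehydration salts is better spent on blanket bundles + tarpaulins — total rises to 3194 (466 kg).
Every other selection either busts 471 kg or fails to beat 3194.

3194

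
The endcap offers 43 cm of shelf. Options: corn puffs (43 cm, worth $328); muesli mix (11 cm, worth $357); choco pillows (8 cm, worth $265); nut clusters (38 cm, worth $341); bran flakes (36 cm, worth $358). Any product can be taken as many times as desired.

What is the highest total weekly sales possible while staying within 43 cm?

By weekly sales per cm: choco pillows 33.12, muesli mix 32.45, bran flakes 9.94 lead.
Taking the top-ratio products first gives 5×choco pillows for 1325 (40 cm).
The 8 cm tied up in choco pillows is better spent on muesli mix — total rises to 1417 (43 cm).

1417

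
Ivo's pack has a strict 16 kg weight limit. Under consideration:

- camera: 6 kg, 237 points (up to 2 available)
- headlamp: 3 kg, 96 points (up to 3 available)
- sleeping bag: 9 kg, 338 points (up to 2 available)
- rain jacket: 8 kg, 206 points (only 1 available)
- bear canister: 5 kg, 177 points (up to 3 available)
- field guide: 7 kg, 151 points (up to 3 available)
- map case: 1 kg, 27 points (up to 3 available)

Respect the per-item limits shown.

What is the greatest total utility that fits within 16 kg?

Density check — camera 39.50, sleeping bag 37.56, bear canister 35.40 are the best per kg.
Greedy by ratio would take 2×camera + headlamp + map case: 16 kg used, total 597.
Replace camera and headlamp with sleeping bag: the trade gains 5 net, giving 602 at 16 kg.

602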